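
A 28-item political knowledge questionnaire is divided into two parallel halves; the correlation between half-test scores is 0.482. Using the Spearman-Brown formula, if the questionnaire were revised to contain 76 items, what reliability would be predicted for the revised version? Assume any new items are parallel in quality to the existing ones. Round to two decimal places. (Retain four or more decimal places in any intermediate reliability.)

0.83

Full-test reliability from the split-half r: r_full = 2(0.482)/(1 + 0.482) = 0.6505
Then adjust to 76 items: n = 76/28 = 2.7143
r_new = n·r_full / (1 + (n − 1)·r_full) = 1.7657 / 2.1152 ≈ 0.8348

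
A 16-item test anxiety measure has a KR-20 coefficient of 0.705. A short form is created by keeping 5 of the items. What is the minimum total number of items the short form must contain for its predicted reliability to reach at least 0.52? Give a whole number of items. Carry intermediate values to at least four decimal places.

Short-form reliability: n = 5/16 = 0.3125; r_5 = n·r/(1+(n−1)r) ≈ 0.4275
Then solve for n' with r_old = 0.4275, r_target = 0.52: n' = 0.52(1 − 0.4275)/[0.4275(1 − 0.52)] = 1.4508
Total items = 1.4508 × 5 = 7.25, rounded up to 8.

8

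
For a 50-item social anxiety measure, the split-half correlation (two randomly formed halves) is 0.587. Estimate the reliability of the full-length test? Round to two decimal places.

Each half is half the length of the full test, so the full test is n = 2 times a half.
r_full = 2(0.587) / (1 + 0.587)
       = 1.1740 / 1.5870 = 0.7398

0.74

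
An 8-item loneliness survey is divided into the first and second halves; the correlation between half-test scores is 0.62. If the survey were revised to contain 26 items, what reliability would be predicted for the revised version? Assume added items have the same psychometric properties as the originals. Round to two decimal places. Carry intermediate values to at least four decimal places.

0.91

Full-test reliability from the split-half r: r_full = 2(0.62)/(1 + 0.62) = 0.7654
Then adjust to 26 items: n = 26/8 = 3.2500
r_new = n·r_full / (1 + (n − 1)·r_full) = 2.4875 / 2.7222 ≈ 0.9138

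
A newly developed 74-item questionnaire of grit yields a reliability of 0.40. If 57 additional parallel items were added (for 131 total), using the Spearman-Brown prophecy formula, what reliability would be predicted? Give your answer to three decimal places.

0.541

n = 131/74 = 1.7703
Spearman-Brown: r_new = n·r / (1 + (n − 1)·r)
r_new = 1.7703·0.40 / [1 + (1.7703 − 1)·0.40]
     = 0.7081 / 1.3081 = 0.5413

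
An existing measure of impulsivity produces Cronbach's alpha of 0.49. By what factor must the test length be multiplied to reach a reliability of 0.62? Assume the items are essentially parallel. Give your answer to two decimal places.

1.70

Rearranging the Spearman-Brown formula for n,
n = r*(1 − r) / [ r (1 − r*) ]
n = 0.62(1 − 0.49) / [0.49(1 − 0.62)]
  = 0.3162 / 0.1862 = 1.6982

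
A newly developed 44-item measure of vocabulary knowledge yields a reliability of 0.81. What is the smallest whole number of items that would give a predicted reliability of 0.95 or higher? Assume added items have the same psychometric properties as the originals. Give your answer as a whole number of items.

197

Rearranging the Spearman-Brown formula for n,
n = r_target (1 − r_old) / [ r_old (1 − r_target) ]
n = 0.95(1 − 0.81) / [0.81(1 − 0.95)]
n = 0.1805 / 0.0405 ≈ 4.4568
So the test needs 4.4568 × 44 ≈ 196.10 items; rounding up, 197.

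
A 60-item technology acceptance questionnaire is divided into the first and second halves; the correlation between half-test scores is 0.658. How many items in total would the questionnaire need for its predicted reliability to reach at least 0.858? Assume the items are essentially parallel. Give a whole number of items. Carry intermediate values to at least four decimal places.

Corrected full-test reliability: r_full = 2 × 0.658 / (1 + 0.658) ≈ 0.7937
Solve Spearman-Brown for n: n = 0.858(1 − 0.7937) / [0.7937(1 − 0.858)] = 1.5705
Required items = 1.5705 × 60 = 94.23, so 95 items.

95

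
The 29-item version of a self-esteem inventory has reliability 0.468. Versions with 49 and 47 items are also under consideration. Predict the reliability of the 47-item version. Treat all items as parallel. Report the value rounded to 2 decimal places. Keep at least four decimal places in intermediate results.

0.59

The 49-item form is not needed; work directly from the 29-item form with n = 47/29 = 1.6207.
r_{47} = n·r / (1 + (n − 1)·r) = 0.7585 / 1.2905 ≈ 0.5878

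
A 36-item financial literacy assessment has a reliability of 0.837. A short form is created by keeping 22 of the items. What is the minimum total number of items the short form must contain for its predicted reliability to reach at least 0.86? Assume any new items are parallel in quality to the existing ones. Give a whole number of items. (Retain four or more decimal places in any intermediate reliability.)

Short-form reliability: n = 22/36 = 0.6111; r_22 = n·r/(1+(n−1)r) ≈ 0.7583
Length factor from the short form to reach 0.86: n' = 0.86(1 − 0.7583) / [0.7583(1 − 0.86)] ≈ 1.9580
Total items = 1.9580 × 22 = 43.08, rounded up to 44.

44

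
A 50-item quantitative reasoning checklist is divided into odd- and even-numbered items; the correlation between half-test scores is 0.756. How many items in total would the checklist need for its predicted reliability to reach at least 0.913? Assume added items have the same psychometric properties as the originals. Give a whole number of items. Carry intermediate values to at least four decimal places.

r_full = 2(0.756)/(1 + 0.756) = 0.8610
n = r_tgt(1 − r_full) / [r_full(1 − r_tgt)] = 0.913 × 0.1390 / (0.8610 × 0.087) ≈ 1.6942
Items = 1.6942 × 50 ≈ 84.71 → 85

85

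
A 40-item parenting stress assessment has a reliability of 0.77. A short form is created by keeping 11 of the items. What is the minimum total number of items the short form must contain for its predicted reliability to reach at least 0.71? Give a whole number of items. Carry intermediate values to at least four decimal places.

30

First, r for the 11-item form: n = 11/40 = 0.2750, so r_11 = 0.2750·0.77/(1 + (0.2750 − 1)·0.77) = 0.4793
Then solve for n' with r_old = 0.4793, r_target = 0.71: n' = 0.71(1 − 0.4793)/[0.4793(1 − 0.71)] = 2.6597
Items = 2.6597 × 11 ≈ 29.26 → 30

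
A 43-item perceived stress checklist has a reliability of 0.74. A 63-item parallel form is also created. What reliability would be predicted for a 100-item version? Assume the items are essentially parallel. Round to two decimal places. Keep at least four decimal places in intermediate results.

The 63-item form is not needed; work directly from the 43-item form with n = 100/43 = 2.3256.
r_{100} = n·r / (1 + (n − 1)·r) = 1.7209 / 1.9809 ≈ 0.8687

0.87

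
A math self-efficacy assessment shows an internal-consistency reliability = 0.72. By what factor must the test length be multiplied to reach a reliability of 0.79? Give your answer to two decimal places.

n = 0.79(1 − 0.72) / [0.72(1 − 0.79)]
  = 0.2212 / 0.1512 = 1.4630

1.46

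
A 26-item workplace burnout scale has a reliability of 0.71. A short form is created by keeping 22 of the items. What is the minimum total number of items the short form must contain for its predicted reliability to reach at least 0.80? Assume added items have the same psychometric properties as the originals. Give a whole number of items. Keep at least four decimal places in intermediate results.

43

Short-form reliability: n = 22/26 = 0.8462; r_22 = n·r/(1+(n−1)r) ≈ 0.6745
Then solve for n' with r_old = 0.6745, r_target = 0.80: n' = 0.80(1 − 0.6745)/[0.6745(1 − 0.80)] = 1.9303
Items = 1.9303 × 22 ≈ 42.47 → 43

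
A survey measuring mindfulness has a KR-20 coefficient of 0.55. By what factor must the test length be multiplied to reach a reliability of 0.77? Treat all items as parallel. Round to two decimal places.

Rearranging the Spearman-Brown formula for n,
n = r_target (1 − r_old) / [ r_old (1 − r_target) ]
n = 0.77 × (1 − 0.55) / [ 0.55 × (1 − 0.77) ]
n = 0.3465 / 0.1265 ≈ 2.7391

2.74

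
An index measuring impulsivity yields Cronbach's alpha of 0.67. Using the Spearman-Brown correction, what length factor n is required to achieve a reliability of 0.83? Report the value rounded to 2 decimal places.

Invert Spearman-Brown to solve for n:
n = r_target (1 − r_old) / [ r_old (1 − r_target) ]
n = 0.83 × (1 − 0.67) / [ 0.67 × (1 − 0.83) ]
n = 0.2739 / 0.1139 ≈ 2.4047

2.40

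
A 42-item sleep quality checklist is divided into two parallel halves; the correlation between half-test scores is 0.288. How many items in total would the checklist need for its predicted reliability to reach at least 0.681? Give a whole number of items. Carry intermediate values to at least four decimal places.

111

Corrected full-test reliability: r_full = 2 × 0.288 / (1 + 0.288) ≈ 0.4472
n = r_tgt(1 − r_full) / [r_full(1 − r_tgt)] = 0.681 × 0.5528 / (0.4472 × 0.319) ≈ 2.6389
Items = 2.6389 × 42 ≈ 110.83 → 111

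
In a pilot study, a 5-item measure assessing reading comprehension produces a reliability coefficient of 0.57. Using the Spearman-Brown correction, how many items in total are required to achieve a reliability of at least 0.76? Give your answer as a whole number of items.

12

Spearman-Brown solved for the length factor n:
n = r_target (1 − r_old) / [ r_old (1 − r_target) ]
n = [0.76 × 0.43] / [0.57 × 0.24]
  = 0.3268 / 0.1368 = 2.3889
Items needed = n × 5 = 2.3889 × 5 ≈ 11.94 → round up to 12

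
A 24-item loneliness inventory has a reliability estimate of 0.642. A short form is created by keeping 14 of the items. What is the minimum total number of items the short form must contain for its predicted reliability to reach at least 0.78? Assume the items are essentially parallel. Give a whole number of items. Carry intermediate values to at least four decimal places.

Short-form reliability: n = 14/24 = 0.5833; r_14 = n·r/(1+(n−1)r) ≈ 0.5112
Length factor from the short form to reach 0.78: n' = 0.78(1 − 0.5112) / [0.5112(1 − 0.78)] ≈ 3.3901
Items = 3.3901 × 14 ≈ 47.46 → 48

48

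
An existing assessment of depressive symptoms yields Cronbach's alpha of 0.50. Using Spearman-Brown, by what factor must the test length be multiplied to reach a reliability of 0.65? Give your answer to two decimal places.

1.86

Invert Spearman-Brown to solve for n:
n = r*(1 − r) / [ r (1 − r*) ]
n = 0.65(1 − 0.50) / [0.50(1 − 0.65)]
  = 0.3250 / 0.1750 = 1.8571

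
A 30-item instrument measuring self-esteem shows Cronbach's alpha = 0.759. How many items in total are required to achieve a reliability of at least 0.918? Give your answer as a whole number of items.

107

n = 0.918 × (1 − 0.759) / [ 0.759 × (1 − 0.918) ]
  = 0.221238 / 0.062238 = 3.5547
Items needed = n × 30 = 3.5547 × 30 ≈ 106.64 → round up to 107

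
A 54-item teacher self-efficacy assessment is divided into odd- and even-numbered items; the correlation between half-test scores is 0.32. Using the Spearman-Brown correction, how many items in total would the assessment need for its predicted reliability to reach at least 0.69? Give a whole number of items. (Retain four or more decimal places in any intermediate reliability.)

r_full = 2(0.32)/(1 + 0.32) = 0.4848
Solve Spearman-Brown for n: n = 0.69(1 − 0.4848) / [0.4848(1 − 0.69)] = 2.3654
Items = 2.3654 × 54 ≈ 127.73 → 128

128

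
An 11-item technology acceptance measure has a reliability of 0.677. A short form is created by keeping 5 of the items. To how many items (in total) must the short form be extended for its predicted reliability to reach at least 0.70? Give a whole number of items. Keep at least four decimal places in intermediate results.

Short-form reliability: n = 5/11 = 0.4545; r_5 = n·r/(1+(n−1)r) ≈ 0.4879
Length factor from the short form to reach 0.70: n' = 0.70(1 − 0.4879) / [0.4879(1 − 0.70)] ≈ 2.4491
Total items = 2.4491 × 5 = 12.25, rounded up to 13.

13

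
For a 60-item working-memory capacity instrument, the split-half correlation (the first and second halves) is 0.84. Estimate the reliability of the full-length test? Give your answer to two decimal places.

0.91

Apply the Spearman-Brown correction with n = 2:
r_full = 2(0.84) / (1 + 0.84)
       = 1.6800 / 1.8400 = 0.9130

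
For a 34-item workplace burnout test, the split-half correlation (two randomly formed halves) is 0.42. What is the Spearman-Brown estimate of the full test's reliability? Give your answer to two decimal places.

0.59

Apply the Spearman-Brown correction with n = 2:
r_full = 2r_hh / (1 + r_hh) = 2 × 0.42 / (1 + 0.42)
       = 0.8400 / 1.4200 = 0.5915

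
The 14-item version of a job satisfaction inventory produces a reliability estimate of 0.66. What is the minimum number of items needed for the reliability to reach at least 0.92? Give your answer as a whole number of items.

83

Rearranging the Spearman-Brown formula for n,
n = r_target (1 − r_old) / [ r_old (1 − r_target) ]
n = 0.92 × (1 − 0.66) / [ 0.66 × (1 − 0.92) ]
  = 0.3128 / 0.0528 = 5.9242
Items needed = n × 14 = 5.9242 × 14 ≈ 82.94 → round up to 83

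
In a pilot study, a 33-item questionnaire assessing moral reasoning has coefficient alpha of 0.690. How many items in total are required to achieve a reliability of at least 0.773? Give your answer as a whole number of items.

51

Invert Spearman-Brown to solve for n:
n = r_target (1 − r_old) / [ r_old (1 − r_target) ]
n = 0.773(1 − 0.690) / [0.690(1 − 0.773)]
  = 0.239630 / 0.156630 = 1.5299
Items needed = n × 33 = 1.5299 × 33 ≈ 50.49 → round up to 51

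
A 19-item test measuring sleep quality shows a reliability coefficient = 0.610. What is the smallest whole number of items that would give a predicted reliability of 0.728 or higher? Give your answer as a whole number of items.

33

Invert Spearman-Brown to solve for n:
n = r*(1 − r) / [ r (1 − r*) ]
n = [0.728 × 0.390] / [0.610 × 0.272]
n = 0.283920 / 0.165920 ≈ 1.7112
1.7112 × 19 = 32.51 → 33 items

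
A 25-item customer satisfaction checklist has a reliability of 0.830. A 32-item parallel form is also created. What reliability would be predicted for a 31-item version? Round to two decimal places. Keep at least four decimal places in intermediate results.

Only the ratio of lengths matters: n = 31/25 = 1.2400
r_{31} = n·r / (1 + (n − 1)·r) = 1.0292 / 1.1992 ≈ 0.8582

0.86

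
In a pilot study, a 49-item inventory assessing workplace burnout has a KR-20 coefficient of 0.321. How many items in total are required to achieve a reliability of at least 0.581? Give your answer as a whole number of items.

144

Spearman-Brown solved for the length factor n:
n = r_target (1 − r_old) / [ r_old (1 − r_target) ]
n = 0.581(1 − 0.321) / [0.321(1 − 0.581)]
  = 0.394499 / 0.134499 = 2.9331
So the test needs 2.9331 × 49 ≈ 143.72 items; rounding up, 144.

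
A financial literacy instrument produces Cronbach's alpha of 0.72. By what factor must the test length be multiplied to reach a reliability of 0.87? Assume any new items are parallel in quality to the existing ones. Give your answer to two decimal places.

Rearranging the Spearman-Brown formula for n,
n = r_target (1 − r_old) / [ r_old (1 − r_target) ]
n = [0.87 × 0.28] / [0.72 × 0.13]
  = 0.2436 / 0.0936 = 2.6026

2.60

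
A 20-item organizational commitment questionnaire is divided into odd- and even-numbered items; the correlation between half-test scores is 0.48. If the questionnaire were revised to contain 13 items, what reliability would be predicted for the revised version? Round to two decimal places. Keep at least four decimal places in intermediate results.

0.55

First correct the split-half correlation to full-test reliability: r_full = 2 × 0.48 / (1 + 0.48) ≈ 0.6486
Then adjust to 13 items: n = 13/20 = 0.6500
r_new = n·r_full / (1 + (n − 1)·r_full) = 0.4216 / 0.7730 ≈ 0.5454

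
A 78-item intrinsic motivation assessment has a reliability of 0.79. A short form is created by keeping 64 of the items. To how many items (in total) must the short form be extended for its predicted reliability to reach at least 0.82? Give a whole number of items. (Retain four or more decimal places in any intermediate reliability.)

First, r for the 64-item form: n = 64/78 = 0.8205, so r_64 = 0.8205·0.79/(1 + (0.8205 − 1)·0.79) = 0.7553
Length factor from the short form to reach 0.82: n' = 0.82(1 − 0.7553) / [0.7553(1 − 0.82)] ≈ 1.4759
Total items = 1.4759 × 64 = 94.46, rounded up to 95.

95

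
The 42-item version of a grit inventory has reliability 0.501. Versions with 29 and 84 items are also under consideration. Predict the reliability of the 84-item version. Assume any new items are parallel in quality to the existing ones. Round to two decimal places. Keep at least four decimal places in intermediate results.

0.67

Only the ratio of lengths matters: n = 84/42 = 2.0000
r_{84} = n·r / (1 + (n − 1)·r) = 1.0020 / 1.5010 ≈ 0.6676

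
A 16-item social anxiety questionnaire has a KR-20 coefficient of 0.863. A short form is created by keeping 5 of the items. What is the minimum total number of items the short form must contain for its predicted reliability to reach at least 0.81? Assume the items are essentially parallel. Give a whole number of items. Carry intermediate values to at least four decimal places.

11

Short-form reliability: n = 5/16 = 0.3125; r_5 = n·r/(1+(n−1)r) ≈ 0.6631
Length factor from the short form to reach 0.81: n' = 0.81(1 − 0.6631) / [0.6631(1 − 0.81)] ≈ 2.1660
Items = 2.1660 × 5 ≈ 10.83 → 11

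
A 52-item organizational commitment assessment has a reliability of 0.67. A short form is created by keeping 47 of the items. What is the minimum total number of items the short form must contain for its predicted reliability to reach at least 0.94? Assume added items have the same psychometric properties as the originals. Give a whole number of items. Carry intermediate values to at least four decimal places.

402

First, r for the 47-item form: n = 47/52 = 0.9038, so r_47 = 0.9038·0.67/(1 + (0.9038 − 1)·0.67) = 0.6473
Then solve for n' with r_old = 0.6473, r_target = 0.94: n' = 0.94(1 − 0.6473)/[0.6473(1 − 0.94)] = 8.5364
Items = 8.5364 × 47 ≈ 401.21 → 402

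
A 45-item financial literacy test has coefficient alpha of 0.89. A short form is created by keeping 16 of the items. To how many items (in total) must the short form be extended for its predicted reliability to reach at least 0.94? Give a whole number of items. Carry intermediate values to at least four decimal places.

First, r for the 16-item form: n = 16/45 = 0.3556, so r_16 = 0.3556·0.89/(1 + (0.3556 − 1)·0.89) = 0.7421
Length factor from the short form to reach 0.94: n' = 0.94(1 − 0.7421) / [0.7421(1 − 0.94)] ≈ 5.4446
Total items = 5.4446 × 16 = 87.11, rounded up to 88.

88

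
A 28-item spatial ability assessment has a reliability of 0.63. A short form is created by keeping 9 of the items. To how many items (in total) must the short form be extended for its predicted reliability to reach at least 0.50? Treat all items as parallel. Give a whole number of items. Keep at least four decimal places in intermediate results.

First, r for the 9-item form: n = 9/28 = 0.3214, so r_9 = 0.3214·0.63/(1 + (0.3214 − 1)·0.63) = 0.3537
Length factor from the short form to reach 0.50: n' = 0.50(1 − 0.3537) / [0.3537(1 − 0.50)] ≈ 1.8273
Items = 1.8273 × 9 ≈ 16.45 → 17

17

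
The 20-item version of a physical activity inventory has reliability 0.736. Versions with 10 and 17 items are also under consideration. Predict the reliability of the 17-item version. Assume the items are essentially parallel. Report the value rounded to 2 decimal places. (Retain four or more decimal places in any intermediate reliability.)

Only the ratio of lengths matters: n = 17/20 = 0.8500
r_{17} = n·r / (1 + (n − 1)·r) = 0.6256 / 0.8896 ≈ 0.7032

0.70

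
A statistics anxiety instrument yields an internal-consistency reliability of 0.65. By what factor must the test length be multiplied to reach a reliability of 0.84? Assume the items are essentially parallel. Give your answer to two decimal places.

n = [0.84 × 0.35] / [0.65 × 0.16]
  = 0.2940 / 0.1040 = 2.8269

2.83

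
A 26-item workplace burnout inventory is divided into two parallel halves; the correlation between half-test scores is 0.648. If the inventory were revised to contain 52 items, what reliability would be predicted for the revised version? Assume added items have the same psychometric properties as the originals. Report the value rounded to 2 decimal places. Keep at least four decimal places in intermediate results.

0.88

Spearman-Brown correction (n = 2): r_full = 2·0.648/(1 + 0.648) = 0.7864
Then adjust to 52 items: n = 52/26 = 2.0000
r_new = n·r_full / (1 + (n − 1)·r_full) = 1.5728 / 1.7864 ≈ 0.8804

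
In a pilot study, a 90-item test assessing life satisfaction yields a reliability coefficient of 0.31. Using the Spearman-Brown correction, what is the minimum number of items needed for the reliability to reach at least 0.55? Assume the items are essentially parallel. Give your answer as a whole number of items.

Rearranging the Spearman-Brown formula for n,
n = r*(1 − r) / [ r (1 − r*) ]
n = [0.55 × 0.69] / [0.31 × 0.45]
  = 0.3795 / 0.1395 = 2.7204
Items needed = n × 90 = 2.7204 × 90 ≈ 244.84 → round up to 245

245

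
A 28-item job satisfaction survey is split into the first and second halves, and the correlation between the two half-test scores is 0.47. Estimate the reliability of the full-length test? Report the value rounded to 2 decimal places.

The full test is twice the length of either half (n = 2).
r_full = 2(0.47) / (1 + 0.47)
r_full = 0.9400 / 1.4700 ≈ 0.6395

0.64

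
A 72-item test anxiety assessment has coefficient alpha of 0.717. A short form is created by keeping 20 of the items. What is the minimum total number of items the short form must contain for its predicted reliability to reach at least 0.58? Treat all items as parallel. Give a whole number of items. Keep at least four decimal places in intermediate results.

40

Short-form reliability: n = 20/72 = 0.2778; r_20 = n·r/(1+(n−1)r) ≈ 0.4131
Length factor from the short form to reach 0.58: n' = 0.58(1 − 0.4131) / [0.4131(1 − 0.58)] ≈ 1.9619
Items = 1.9619 × 20 ≈ 39.24 → 40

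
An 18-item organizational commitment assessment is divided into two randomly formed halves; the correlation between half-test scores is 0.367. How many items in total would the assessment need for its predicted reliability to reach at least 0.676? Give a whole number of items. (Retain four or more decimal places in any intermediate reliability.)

Corrected full-test reliability: r_full = 2 × 0.367 / (1 + 0.367) ≈ 0.5369
Solve Spearman-Brown for n: n = 0.676(1 − 0.5369) / [0.5369(1 − 0.676)] = 1.7996
Required items = 1.7996 × 18 = 32.39, so 33 items.

33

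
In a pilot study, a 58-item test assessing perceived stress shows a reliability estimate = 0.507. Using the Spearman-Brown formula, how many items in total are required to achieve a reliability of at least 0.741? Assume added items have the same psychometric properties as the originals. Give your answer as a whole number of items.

162

n = [0.741 × 0.493] / [0.507 × 0.259]
  = 0.365313 / 0.131313 = 2.7820
2.7820 × 58 = 161.36 → 162 items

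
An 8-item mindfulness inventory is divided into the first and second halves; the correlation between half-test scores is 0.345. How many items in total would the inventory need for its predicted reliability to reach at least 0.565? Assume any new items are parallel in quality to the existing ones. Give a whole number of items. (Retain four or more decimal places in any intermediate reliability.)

r_full = 2(0.345)/(1 + 0.345) = 0.5130
Solve Spearman-Brown for n: n = 0.565(1 − 0.5130) / [0.5130(1 − 0.565)] = 1.2330
Items = 1.2330 × 8 ≈ 9.86 → 10

10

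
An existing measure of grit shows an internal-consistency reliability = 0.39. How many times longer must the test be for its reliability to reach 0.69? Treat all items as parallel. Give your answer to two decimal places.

3.48

Invert Spearman-Brown to solve for n:
n = r_target (1 − r_old) / [ r_old (1 − r_target) ]
n = [0.69 × 0.61] / [0.39 × 0.31]
  = 0.4209 / 0.1209 = 3.4814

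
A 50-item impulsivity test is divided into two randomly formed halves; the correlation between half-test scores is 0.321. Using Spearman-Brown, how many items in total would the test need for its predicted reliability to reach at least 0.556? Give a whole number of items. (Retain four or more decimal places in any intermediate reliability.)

67

Corrected full-test reliability: r_full = 2 × 0.321 / (1 + 0.321) ≈ 0.4860
n = r_tgt(1 − r_full) / [r_full(1 − r_tgt)] = 0.556 × 0.5140 / (0.4860 × 0.444) ≈ 1.3244
Required items = 1.3244 × 50 = 66.22, so 67 items.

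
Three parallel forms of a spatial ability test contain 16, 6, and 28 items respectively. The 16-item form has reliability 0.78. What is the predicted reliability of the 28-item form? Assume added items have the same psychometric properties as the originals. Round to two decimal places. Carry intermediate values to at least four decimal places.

The 6-item form is not needed; work directly from the 16-item form with n = 28/16 = 1.7500.
r_{28} = n·r / (1 + (n − 1)·r) = 1.3650 / 1.5850 ≈ 0.8612

0.86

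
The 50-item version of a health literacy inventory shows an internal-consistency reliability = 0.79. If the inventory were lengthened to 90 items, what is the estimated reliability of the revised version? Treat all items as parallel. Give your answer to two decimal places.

n = 90/50 = 1.8
r_new = (1.8 × 0.79) / (1 + (1.8 − 1) × 0.79)
r_new = 1.4220 / 1.6320 ≈ 0.8713

0.87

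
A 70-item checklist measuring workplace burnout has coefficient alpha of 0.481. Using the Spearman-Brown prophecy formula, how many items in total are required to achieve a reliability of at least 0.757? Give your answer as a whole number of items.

236

n = 0.757 × (1 − 0.481) / [ 0.481 × (1 − 0.757) ]
n = 0.392883 / 0.116883 ≈ 3.3613
So the test needs 3.3613 × 70 ≈ 235.29 items; rounding up, 236.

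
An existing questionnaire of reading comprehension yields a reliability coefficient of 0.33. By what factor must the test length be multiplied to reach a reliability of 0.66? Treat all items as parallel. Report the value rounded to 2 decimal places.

3.94

Spearman-Brown solved for the length factor n:
n = r*(1 − r) / [ r (1 − r*) ]
n = 0.66(1 − 0.33) / [0.33(1 − 0.66)]
  = 0.4422 / 0.1122 = 3.9412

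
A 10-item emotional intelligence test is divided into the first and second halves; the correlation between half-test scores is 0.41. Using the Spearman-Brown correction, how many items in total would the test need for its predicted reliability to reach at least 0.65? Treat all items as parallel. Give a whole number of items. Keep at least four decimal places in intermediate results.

Corrected full-test reliability: r_full = 2 × 0.41 / (1 + 0.41) ≈ 0.5816
Solve Spearman-Brown for n: n = 0.65(1 − 0.5816) / [0.5816(1 − 0.65)] = 1.3360
Items = 1.3360 × 10 ≈ 13.36 → 14

14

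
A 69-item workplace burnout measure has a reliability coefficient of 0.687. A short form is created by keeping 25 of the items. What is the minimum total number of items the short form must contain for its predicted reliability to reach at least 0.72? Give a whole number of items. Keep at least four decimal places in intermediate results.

81

Short-form reliability: n = 25/69 = 0.3623; r_25 = n·r/(1+(n−1)r) ≈ 0.4430
Length factor from the short form to reach 0.72: n' = 0.72(1 − 0.4430) / [0.4430(1 − 0.72)] ≈ 3.2332
Total items = 3.2332 × 25 = 80.83, rounded up to 81.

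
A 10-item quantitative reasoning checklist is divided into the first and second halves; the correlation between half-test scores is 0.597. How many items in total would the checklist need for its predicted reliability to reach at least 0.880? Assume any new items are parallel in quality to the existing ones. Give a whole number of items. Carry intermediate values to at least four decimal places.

25

r_full = 2(0.597)/(1 + 0.597) = 0.7477
Solve Spearman-Brown for n: n = 0.880(1 − 0.7477) / [0.7477(1 − 0.880)] = 2.4745
Items = 2.4745 × 10 ≈ 24.74 → 25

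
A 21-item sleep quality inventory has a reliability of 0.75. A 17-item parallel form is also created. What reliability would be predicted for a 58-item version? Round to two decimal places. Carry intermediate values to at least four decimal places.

The 17-item form is not needed; work directly from the 21-item form with n = 58/21 = 2.7619.
r_{58} = n·r / (1 + (n − 1)·r) = 2.0714 / 2.3214 ≈ 0.8923

0.89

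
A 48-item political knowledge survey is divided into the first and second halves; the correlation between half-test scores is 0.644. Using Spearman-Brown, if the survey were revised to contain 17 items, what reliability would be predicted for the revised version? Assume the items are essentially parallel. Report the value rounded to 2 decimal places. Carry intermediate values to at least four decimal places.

0.56

First correct the split-half correlation to full-test reliability: r_full = 2 × 0.644 / (1 + 0.644) ≈ 0.7835
Then adjust to 17 items: n = 17/48 = 0.3542
r_new = n·r_full / (1 + (n − 1)·r_full) = 0.2775 / 0.4940 ≈ 0.5617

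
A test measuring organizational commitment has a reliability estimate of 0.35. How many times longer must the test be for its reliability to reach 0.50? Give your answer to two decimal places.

1.86

n = 0.50 × (1 − 0.35) / [ 0.35 × (1 − 0.50) ]
n = 0.3250 / 0.1750 ≈ 1.8571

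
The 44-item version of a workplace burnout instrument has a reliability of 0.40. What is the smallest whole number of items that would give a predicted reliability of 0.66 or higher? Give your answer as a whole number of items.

129

n = [0.66 × 0.60] / [0.40 × 0.34]
n = 0.3960 / 0.1360 ≈ 2.9118
Items needed = n × 44 = 2.9118 × 44 ≈ 128.12 → round up to 129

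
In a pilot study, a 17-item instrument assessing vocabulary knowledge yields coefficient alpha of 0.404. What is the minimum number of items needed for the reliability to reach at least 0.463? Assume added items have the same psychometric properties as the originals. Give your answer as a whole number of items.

Invert Spearman-Brown to solve for n:
n = r_target (1 − r_old) / [ r_old (1 − r_target) ]
n = 0.463(1 − 0.404) / [0.404(1 − 0.463)]
  = 0.275948 / 0.216948 = 1.2720
Items needed = n × 17 = 1.2720 × 17 ≈ 21.62 → round up to 22

22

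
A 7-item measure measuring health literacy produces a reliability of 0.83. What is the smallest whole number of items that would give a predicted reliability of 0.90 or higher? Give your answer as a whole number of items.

n = [0.90 × 0.17] / [0.83 × 0.10]
n = 0.1530 / 0.0830 ≈ 1.8434
Items needed = n × 7 = 1.8434 × 7 ≈ 12.90 → round up to 13

13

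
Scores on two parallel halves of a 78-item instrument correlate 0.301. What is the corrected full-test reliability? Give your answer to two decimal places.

The full test is twice the length of either half (n = 2).
r_full = 2(0.301) / (1 + 0.301)
r_full = 0.6020 / 1.3010 ≈ 0.4627

0.46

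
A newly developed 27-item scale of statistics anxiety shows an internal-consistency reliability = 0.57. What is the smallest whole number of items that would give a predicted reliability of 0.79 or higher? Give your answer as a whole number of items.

77

n = 0.79 × (1 − 0.57) / [ 0.57 × (1 − 0.79) ]
  = 0.3397 / 0.1197 = 2.8379
So the test needs 2.8379 × 27 ≈ 76.62 items; rounding up, 77.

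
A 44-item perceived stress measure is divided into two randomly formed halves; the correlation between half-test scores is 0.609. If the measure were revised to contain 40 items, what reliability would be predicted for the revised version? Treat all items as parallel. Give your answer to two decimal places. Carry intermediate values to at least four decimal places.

First correct the split-half correlation to full-test reliability: r_full = 2 × 0.609 / (1 + 0.609) ≈ 0.7570
Then adjust to 40 items: n = 40/44 = 0.9091
r_new = n·r_full / (1 + (n − 1)·r_full) = 0.6882 / 0.9312 ≈ 0.7390

0.74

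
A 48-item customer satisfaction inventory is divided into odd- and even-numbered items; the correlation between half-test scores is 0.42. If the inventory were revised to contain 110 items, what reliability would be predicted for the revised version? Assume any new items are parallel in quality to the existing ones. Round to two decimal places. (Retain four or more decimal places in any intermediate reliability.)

0.77

Spearman-Brown correction (n = 2): r_full = 2·0.42/(1 + 0.42) = 0.5915
Length factor from 48 to 110 items: n = 110/48 = 2.2917
r_new = n·r_full / (1 + (n − 1)·r_full) = 1.3555 / 1.7640 ≈ 0.7684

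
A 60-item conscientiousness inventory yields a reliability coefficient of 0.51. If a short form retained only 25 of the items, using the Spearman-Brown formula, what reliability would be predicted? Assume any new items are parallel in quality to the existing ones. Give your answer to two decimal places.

0.30

The new length is 25/60 = 0.4167 times the old.
r_new = 0.4167·0.51 / [1 + (0.4167 − 1)·0.51]
     = 0.2125 / 0.7025 = 0.3025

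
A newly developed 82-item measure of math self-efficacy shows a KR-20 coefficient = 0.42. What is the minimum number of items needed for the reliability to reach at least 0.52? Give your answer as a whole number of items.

n = [0.52 × 0.58] / [0.42 × 0.48]
  = 0.3016 / 0.2016 = 1.4960
So the test needs 1.4960 × 82 ≈ 122.67 items; rounding up, 123.

123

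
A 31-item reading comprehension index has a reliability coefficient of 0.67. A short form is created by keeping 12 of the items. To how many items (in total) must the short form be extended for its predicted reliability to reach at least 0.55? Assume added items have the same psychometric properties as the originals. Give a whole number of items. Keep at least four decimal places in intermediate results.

19

Short-form reliability: n = 12/31 = 0.3871; r_12 = n·r/(1+(n−1)r) ≈ 0.4401
Then solve for n' with r_old = 0.4401, r_target = 0.55: n' = 0.55(1 − 0.4401)/[0.4401(1 − 0.55)] = 1.5549
Total items = 1.5549 × 12 = 18.66, rounded up to 19.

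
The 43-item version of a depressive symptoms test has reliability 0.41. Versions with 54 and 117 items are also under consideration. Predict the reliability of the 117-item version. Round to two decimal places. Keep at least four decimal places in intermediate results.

The 54-item form is not needed; work directly from the 43-item form with n = 117/43 = 2.7209.
r_{117} = n·r / (1 + (n − 1)·r) = 1.1156 / 1.7056 ≈ 0.6541

0.65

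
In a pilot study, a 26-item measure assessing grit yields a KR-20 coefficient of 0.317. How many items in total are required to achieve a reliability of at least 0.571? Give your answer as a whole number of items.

Spearman-Brown solved for the length factor n:
n = r*(1 − r) / [ r (1 − r*) ]
n = [0.571 × 0.683] / [0.317 × 0.429]
  = 0.389993 / 0.135993 = 2.8677
2.8677 × 26 = 74.56 → 75 items

75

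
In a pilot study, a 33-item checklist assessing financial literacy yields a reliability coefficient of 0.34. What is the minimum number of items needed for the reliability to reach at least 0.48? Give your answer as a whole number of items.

60

Spearman-Brown solved for the length factor n:
n = r*(1 − r) / [ r (1 − r*) ]
n = [0.48 × 0.66] / [0.34 × 0.52]
n = 0.3168 / 0.1768 ≈ 1.7919
1.7919 × 33 = 59.13 → 60 items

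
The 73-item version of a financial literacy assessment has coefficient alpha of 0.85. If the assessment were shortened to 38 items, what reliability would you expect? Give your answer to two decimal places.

n = 38/73 = 0.5205
By Spearman-Brown, r_new = n r / (1 + (n − 1) r).
r_new = 0.5205·0.85 / [1 + (0.5205 − 1)·0.85]
     = 0.4424 / 0.5924 = 0.7468

0.75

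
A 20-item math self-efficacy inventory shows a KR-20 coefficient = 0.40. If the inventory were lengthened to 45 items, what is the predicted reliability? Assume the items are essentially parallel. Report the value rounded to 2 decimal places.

0.60

n = 45/20 = 2.25
Spearman-Brown: r_new = n·r / (1 + (n − 1)·r)
r_new = (2.25 × 0.40) / (1 + (2.25 − 1) × 0.40)
     = 0.9000 / 1.5000 = 0.6000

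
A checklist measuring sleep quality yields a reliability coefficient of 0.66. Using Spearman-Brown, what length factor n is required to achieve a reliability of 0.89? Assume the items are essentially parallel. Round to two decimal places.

4.17

Spearman-Brown solved for the length factor n:
n = r_target (1 − r_old) / [ r_old (1 − r_target) ]
n = 0.89 × (1 − 0.66) / [ 0.66 × (1 − 0.89) ]
  = 0.3026 / 0.0726 = 4.1680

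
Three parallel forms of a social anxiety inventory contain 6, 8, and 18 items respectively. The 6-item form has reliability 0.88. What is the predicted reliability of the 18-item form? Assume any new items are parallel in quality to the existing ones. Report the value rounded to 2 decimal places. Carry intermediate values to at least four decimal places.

0.96

The 8-item form is not needed; work directly from the 6-item form with n = 18/6 = 3.0000.
r_{18} = n·r / (1 + (n − 1)·r) = 2.6400 / 2.7600 ≈ 0.9565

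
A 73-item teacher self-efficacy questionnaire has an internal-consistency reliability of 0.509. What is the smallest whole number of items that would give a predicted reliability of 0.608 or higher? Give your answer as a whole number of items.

110

Invert Spearman-Brown to solve for n:
n = r_target (1 − r_old) / [ r_old (1 − r_target) ]
n = [0.608 × 0.491] / [0.509 × 0.392]
  = 0.298528 / 0.199528 = 1.4962
Items needed = n × 73 = 1.4962 × 73 ≈ 109.22 → round up to 110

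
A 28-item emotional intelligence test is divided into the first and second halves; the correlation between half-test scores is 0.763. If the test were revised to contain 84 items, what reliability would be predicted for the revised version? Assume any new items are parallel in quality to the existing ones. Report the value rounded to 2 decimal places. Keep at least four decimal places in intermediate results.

Spearman-Brown correction (n = 2): r_full = 2·0.763/(1 + 0.763) = 0.8656
Then adjust to 84 items: n = 84/28 = 3.0000
r_new = n·r_full / (1 + (n − 1)·r_full) = 2.5968 / 2.7312 ≈ 0.9508

0.95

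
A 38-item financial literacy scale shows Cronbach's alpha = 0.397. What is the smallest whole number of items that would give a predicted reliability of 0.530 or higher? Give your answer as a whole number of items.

Invert Spearman-Brown to solve for n:
n = r*(1 − r) / [ r (1 − r*) ]
n = [0.530 × 0.603] / [0.397 × 0.470]
  = 0.319590 / 0.186590 = 1.7128
Items needed = n × 38 = 1.7128 × 38 ≈ 65.09 → round up to 66

66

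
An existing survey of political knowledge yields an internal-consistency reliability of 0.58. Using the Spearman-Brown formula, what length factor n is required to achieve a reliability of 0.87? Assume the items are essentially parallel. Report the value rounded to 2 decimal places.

n = 0.87(1 − 0.58) / [0.58(1 − 0.87)]
n = 0.3654 / 0.0754 ≈ 4.8462

4.85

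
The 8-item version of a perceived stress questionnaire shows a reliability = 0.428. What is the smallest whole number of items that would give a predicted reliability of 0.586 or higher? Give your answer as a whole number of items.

16

n = 0.586(1 − 0.428) / [0.428(1 − 0.586)]
n = 0.335192 / 0.177192 ≈ 1.8917
Items needed = n × 8 = 1.8917 × 8 ≈ 15.13 → round up to 16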